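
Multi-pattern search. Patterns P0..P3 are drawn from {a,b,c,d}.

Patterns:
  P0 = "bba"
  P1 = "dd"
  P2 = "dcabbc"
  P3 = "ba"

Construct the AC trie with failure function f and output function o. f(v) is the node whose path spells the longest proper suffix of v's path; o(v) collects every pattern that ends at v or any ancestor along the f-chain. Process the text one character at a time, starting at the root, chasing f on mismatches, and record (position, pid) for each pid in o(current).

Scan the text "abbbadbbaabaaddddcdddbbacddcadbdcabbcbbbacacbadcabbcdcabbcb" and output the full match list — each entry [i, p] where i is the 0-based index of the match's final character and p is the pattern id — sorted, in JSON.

Build automaton:
Trie (insert patterns):
  0='ε' goto b→1 d→4
  1='b' goto a→11 b→2
  2='bb' goto a→3
  3='bba' goto ·  [P0 ends]
  4='d' goto c→6 d→5
  5='dd' goto ·  [P1 ends]
  6='dc' goto a→7
  7='dca' goto b→8
  8='dcab' goto b→9
  9='dcabb' goto c→10
  10='dcabbc' goto ·  [P2 ends]
  11='ba' goto ·  [P3 ends]

Failure links (BFS by depth):
  fail(1) 'b': from fail(0)=0 chase 'b': 0 ⇒ 0;  out=∅∪out(0)=∅
  fail(4) 'd': from fail(0)=0 chase 'd': 0 ⇒ 0;  out=∅∪out(0)=∅
  fail(2) 'bb': from fail(1)=0 chase 'b': 0 ⇒ 1;  out=∅∪out(1)=∅
  fail(5) 'dd': from fail(4)=0 chase 'd': 0 ⇒ 4;  out={1}∪out(4)={1}
  fail(6) 'dc': from fail(4)=0 chase 'c': 0 ⇒ 0;  out=∅∪out(0)=∅
  fail(11) 'ba': from fail(1)=0 chase 'a': 0 ⇒ 0;  out={3}∪out(0)={3}
  fail(3) 'bba': from fail(2)=1 chase 'a': 1 ⇒ 11;  out={0}∪out(11)={0,3}
  fail(7) 'dca': from fail(6)=0 chase 'a': 0 ⇒ 0;  out=∅∪out(0)=∅
  fail(8) 'dcab': from fail(7)=0 chase 'b': 0 ⇒ 1;  out=∅∪out(1)=∅
  fail(9) 'dcabb': from fail(8)=1 chase 'b': 1 ⇒ 2;  out=∅∪out(2)=∅
  fail(10) 'dcabbc': from fail(9)=2 chase 'c': 2→1→0 ⇒ 0;  out={2}∪out(0)={2}

Text stream:
i=0 'a': node 0→0
i=1 'b': node 0→1
i=2 'b': node 1→2
i=3 'b': node 2→2 ·f
i=4 'a': node 2→3  → match P0@[2:4],P3@[3:4]
i=5 'd': node 3→4 ·f
i=6 'b': node 4→1 ·f
i=7 'b': node 1→2
i=8 'a': node 2→3  → match P0@[6:8],P3@[7:8]
i=9 'a': node 3→0 ·f
i=10 'b': node 0→1
i=11 'a': node 1→11  → match P3@[10:11]
i=12 'a': node 11→0 ·f
i=13 'd': node 0→4
i=14 'd': node 4→5  → match P1@[13:14]
i=15 'd': node 5→5 ·f  → match P1@[14:15]
i=16 'd': node 5→5 ·f  → match P1@[15:16]
i=17 'c': node 5→6 ·f
i=18 'd': node 6→4 ·f
i=19 'd': node 4→5  → match P1@[18:19]
i=20 'd': node 5→5 ·f  → match P1@[19:20]
i=21 'b': node 5→1 ·f
i=22 'b': node 1→2
i=23 'a': node 2→3  → match P0@[21:23],P3@[22:23]
i=24 'c': node 3→0 ·f
i=25 'd': node 0→4
i=26 'd': node 4→5  → match P1@[25:26]
i=27 'c': node 5→6 ·f
i=28 'a': node 6→7
i=29 'd': node 7→4 ·f
i=30 'b': node 4→1 ·f
i=31 'd': node 1→4 ·f
i=32 'c': node 4→6
i=33 'a': node 6→7
i=34 'b': node 7→8
i=35 'b': node 8→9
i=36 'c': node 9→10  → match P2@[31:36]
i=37 'b': node 10→1 ·f
i=38 'b': node 1→2
i=39 'b': node 2→2 ·f
i=40 'a': node 2→3  → match P0@[38:40],P3@[39:40]
i=41 'c': node 3→0 ·f
i=42 'a': node 0→0
i=43 'c': node 0→0
i=44 'b': node 0→1
i=45 'a': node 1→11  → match P3@[44:45]
i=46 'd': node 11→4 ·f
i=47 'c': node 4→6
i=48 'a': node 6→7
i=49 'b': node 7→8
i=50 'b': node 8→9
i=51 'c': node 9→10  → match P2@[46:51]
i=52 'd': node 10→4 ·f
i=53 'c': node 4→6
i=54 'a': node 6→7
i=55 'b': node 7→8
i=56 'b': node 8→9
i=57 'c': node 9→10  → match P2@[52:57]
i=58 'b': node 10→1 ·f

Result: [[4,0],[4,3],[8,0],[8,3],[11,3],[14,1],[15,1],[16,1],[19,1],[20,1],[23,0],[23,3],[26,1],[36,2],[40,0],[40,3],[45,3],[51,2],[57,2]]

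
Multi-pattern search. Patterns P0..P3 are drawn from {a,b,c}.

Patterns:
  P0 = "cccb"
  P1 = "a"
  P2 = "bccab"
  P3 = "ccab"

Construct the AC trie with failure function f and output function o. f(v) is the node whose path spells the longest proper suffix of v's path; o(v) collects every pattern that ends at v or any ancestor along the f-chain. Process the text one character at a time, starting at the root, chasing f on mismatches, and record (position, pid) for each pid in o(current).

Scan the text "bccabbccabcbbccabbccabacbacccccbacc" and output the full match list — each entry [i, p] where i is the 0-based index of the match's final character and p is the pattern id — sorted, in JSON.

Build automaton:
Trie nodes:
  0='ε' goto a→5 b→6 c→1
  1='c' goto c→2
  2='cc' goto a→11 c→3
  3='ccc' goto b→4
  4='cccb' goto ·  [P0 ends]
  5='a' goto ·  [P1 ends]
  6='b' goto c→7
  7='bc' goto c→8
  8='bcc' goto a→9
  9='bcca' goto b→10
  10='bccab' goto ·  [P2 ends]
  11='cca' goto b→12
  12='ccab' goto ·  [P3 ends]

Failure links (BFS by depth):
  n1('c'): parent n0 fail=0; on 'c' 0 → fail=0;  out ∅∪∅=∅
  n5('a'): parent n0 fail=0; on 'a' 0 → fail=0;  out {1}∪∅={1}
  n6('b'): parent n0 fail=0; on 'b' 0 → fail=0;  out ∅∪∅=∅
  n2('cc'): parent n1 fail=0; on 'c' 0 → fail=1;  out ∅∪∅=∅
  n7('bc'): parent n6 fail=0; on 'c' 0 → fail=1;  out ∅∪∅=∅
  n3('ccc'): parent n2 fail=1; on 'c' 1 → fail=2;  out ∅∪∅=∅
  n8('bcc'): parent n7 fail=1; on 'c' 1 → fail=2;  out ∅∪∅=∅
  n11('cca'): parent n2 fail=1; on 'a' 1→0 → fail=5;  out ∅∪{1}={1}
  n4('cccb'): parent n3 fail=2; on 'b' 2→1→0 → fail=6;  out {0}∪∅={0}
  n9('bcca'): parent n8 fail=2; on 'a' 2 → fail=11;  out ∅∪{1}={1}
  n12('ccab'): parent n11 fail=5; on 'b' 5→0 → fail=6;  out {3}∪∅={3}
  n10('bccab'): parent n9 fail=11; on 'b' 11 → fail=12;  out {2}∪{3}={2,3}

Run:
[0] read 'b'  n0⇒n6
[1] read 'c'  n6⇒n7
[2] read 'c'  n7⇒n8
[3] read 'a'  n8⇒n9  → match P1@[3:3]
[4] read 'b'  n9⇒n10  → match P2@[0:4],P3@[1:4]
[5] read 'b'  n10⇒n6 (via fail)
[6] read 'c'  n6⇒n7
[7] read 'c'  n7⇒n8
[8] read 'a'  n8⇒n9  → match P1@[8:8]
[9] read 'b'  n9⇒n10  → match P2@[5:9],P3@[6:9]
[10] read 'c'  n10⇒n7 (via fail)
[11] read 'b'  n7⇒n6 (via fail)
[12] read 'b'  n6⇒n6 (via fail)
[13] read 'c'  n6⇒n7
[14] read 'c'  n7⇒n8
[15] read 'a'  n8⇒n9  → match P1@[15:15]
[16] read 'b'  n9⇒n10  → match P2@[12:16],P3@[13:16]
[17] read 'b'  n10⇒n6 (via fail)
[18] read 'c'  n6⇒n7
[19] read 'c'  n7⇒n8
[20] read 'a'  n8⇒n9  → match P1@[20:20]
[21] read 'b'  n9⇒n10  → match P2@[17:21],P3@[18:21]
[22] read 'a'  n10⇒n5 (via fail)  → match P1@[22:22]
[23] read 'c'  n5⇒n1 (via fail)
[24] read 'b'  n1⇒n6 (via fail)
[25] read 'a'  n6⇒n5 (via fail)  → match P1@[25:25]
[26] read 'c'  n5⇒n1 (via fail)
[27] read 'c'  n1⇒n2
[28] read 'c'  n2⇒n3
[29] read 'c'  n3⇒n3 (via fail)
[30] read 'c'  n3⇒n3 (via fail)
[31] read 'b'  n3⇒n4  → match P0@[28:31]
[32] read 'a'  n4⇒n5 (via fail)  → match P1@[32:32]
[33] read 'c'  n5⇒n1 (via fail)
[34] read 'c'  n1⇒n2

All matches (sorted): [[3,1],[4,2],[4,3],[8,1],[9,2],[9,3],[15,1],[16,2],[16,3],[20,1],[21,2],[21,3],[22,1],[25,1],[31,0],[32,1]]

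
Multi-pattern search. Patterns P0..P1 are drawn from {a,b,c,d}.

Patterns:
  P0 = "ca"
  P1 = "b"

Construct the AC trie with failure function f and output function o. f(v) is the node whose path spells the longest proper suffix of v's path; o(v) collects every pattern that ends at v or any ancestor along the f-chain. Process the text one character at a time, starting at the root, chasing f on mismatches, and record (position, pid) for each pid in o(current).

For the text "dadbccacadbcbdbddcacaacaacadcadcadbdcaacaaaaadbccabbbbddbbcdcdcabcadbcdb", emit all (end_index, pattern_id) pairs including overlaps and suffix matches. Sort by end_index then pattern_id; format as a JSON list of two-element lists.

Construct AC machine:
Trie nodes:
  n0 'ε': b→3 c→1
  n1 'c': a→2
  n2 'ca': ·  ←P0
  n3 'b': ·  ←P1

Failure links (BFS by depth):
  fail(1) 'c': from fail(0)=0 chase 'c': 0 ⇒ 0;  out=∅∪out(0)=∅
  fail(3) 'b': from fail(0)=0 chase 'b': 0 ⇒ 0;  out={1}∪out(0)={1}
  fail(2) 'ca': from fail(1)=0 chase 'a': 0 ⇒ 0;  out={0}∪out(0)={0}

Scan:
pos 0 'd': at 0
pos 1 'a': at 0
pos 2 'd': at 0
pos 3 'b': at 3  → match P1@[3:3]
pos 4 'c': at 1 (via fail)
pos 5 'c': at 1 (via fail)
pos 6 'a': at 2  → match P0@[5:6]
pos 7 'c': at 1 (via fail)
pos 8 'a': at 2  → match P0@[7:8]
pos 9 'd': at 0 (via fail)
pos 10 'b': at 3  → match P1@[10:10]
pos 11 'c': at 1 (via fail)
pos 12 'b': at 3 (via fail)  → match P1@[12:12]
pos 13 'd': at 0 (via fail)
pos 14 'b': at 3  → match P1@[14:14]
pos 15 'd': at 0 (via fail)
pos 16 'd': at 0
pos 17 'c': at 1
pos 18 'a': at 2  → match P0@[17:18]
pos 19 'c': at 1 (via fail)
pos 20 'a': at 2  → match P0@[19:20]
pos 21 'a': at 0 (via fail)
pos 22 'c': at 1
pos 23 'a': at 2  → match P0@[22:23]
pos 24 'a': at 0 (via fail)
pos 25 'c': at 1
pos 26 'a': at 2  → match P0@[25:26]
pos 27 'd': at 0 (via fail)
pos 28 'c': at 1
pos 29 'a': at 2  → match P0@[28:29]
pos 30 'd': at 0 (via fail)
pos 31 'c': at 1
pos 32 'a': at 2  → match P0@[31:32]
pos 33 'd': at 0 (via fail)
pos 34 'b': at 3  → match P1@[34:34]
pos 35 'd': at 0 (via fail)
pos 36 'c': at 1
pos 37 'a': at 2  → match P0@[36:37]
pos 38 'a': at 0 (via fail)
pos 39 'c': at 1
pos 40 'a': at 2  → match P0@[39:40]
pos 41 'a': at 0 (via fail)
pos 42 'a': at 0
pos 43 'a': at 0
pos 44 'a': at 0
pos 45 'd': at 0
pos 46 'b': at 3  → match P1@[46:46]
pos 47 'c': at 1 (via fail)
pos 48 'c': at 1 (via fail)
pos 49 'a': at 2  → match P0@[48:49]
pos 50 'b': at 3 (via fail)  → match P1@[50:50]
pos 51 'b': at 3 (via fail)  → match P1@[51:51]
pos 52 'b': at 3 (via fail)  → match P1@[52:52]
pos 53 'b': at 3 (via fail)  → match P1@[53:53]
pos 54 'd': at 0 (via fail)
pos 55 'd': at 0
pos 56 'b': at 3  → match P1@[56:56]
pos 57 'b': at 3 (via fail)  → match P1@[57:57]
pos 58 'c': at 1 (via fail)
pos 59 'd': at 0 (via fail)
pos 60 'c': at 1
pos 61 'd': at 0 (via fail)
pos 62 'c': at 1
pos 63 'a': at 2  → match P0@[62:63]
pos 64 'b': at 3 (via fail)  → match P1@[64:64]
pos 65 'c': at 1 (via fail)
pos 66 'a': at 2  → match P0@[65:66]
pos 67 'd': at 0 (via fail)
pos 68 'b': at 3  → match P1@[68:68]
pos 69 'c': at 1 (via fail)
pos 70 'd': at 0 (via fail)
pos 71 'b': at 3  → match P1@[71:71]

All matches (sorted): [[3,1],[6,0],[8,0],[10,1],[12,1],[14,1],[18,0],[20,0],[23,0],[26,0],[29,0],[32,0],[34,1],[37,0],[40,0],[46,1],[49,0],[50,1],[51,1],[52,1],[53,1],[56,1],[57,1],[63,0],[64,1],[66,0],[68,1],[71,1]]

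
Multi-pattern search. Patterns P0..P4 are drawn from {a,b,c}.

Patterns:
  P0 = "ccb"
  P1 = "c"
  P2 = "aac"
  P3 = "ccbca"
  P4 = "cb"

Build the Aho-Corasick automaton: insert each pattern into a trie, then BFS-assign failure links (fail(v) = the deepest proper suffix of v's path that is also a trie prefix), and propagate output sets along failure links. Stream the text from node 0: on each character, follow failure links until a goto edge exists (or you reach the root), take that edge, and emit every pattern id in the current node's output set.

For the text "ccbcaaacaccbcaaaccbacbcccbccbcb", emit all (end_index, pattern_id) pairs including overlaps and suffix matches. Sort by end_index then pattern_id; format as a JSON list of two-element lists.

Build automaton:
Trie nodes:
  0='ε' goto a→4 c→1
  1='c' goto b→9 c→2  ←P1
  2='cc' goto b→3
  3='ccb' goto c→7  ←P0
  4='a' goto a→5
  5='aa' goto c→6
  6='aac' goto ·  ←P2
  7='ccbc' goto a→8
  8='ccbca' goto ·  ←P3
  9='cb' goto ·  ←P4

Failure links (BFS by depth):
  n1('c'): parent n0 fail=0; on 'c' 0 → fail=0;  out {1}∪∅={1}
  n4('a'): parent n0 fail=0; on 'a' 0 → fail=0;  out ∅∪∅=∅
  n2('cc'): parent n1 fail=0; on 'c' 0 → fail=1;  out ∅∪{1}={1}
  n5('aa'): parent n4 fail=0; on 'a' 0 → fail=4;  out ∅∪∅=∅
  n9('cb'): parent n1 fail=0; on 'b' 0 → fail=0;  out {4}∪∅={4}
  n3('ccb'): parent n2 fail=1; on 'b' 1 → fail=9;  out {0}∪{4}={0,4}
  n6('aac'): parent n5 fail=4; on 'c' 4→0 → fail=1;  out {2}∪{1}={1,2}
  n7('ccbc'): parent n3 fail=9; on 'c' 9→0 → fail=1;  out ∅∪{1}={1}
  n8('ccbca'): parent n7 fail=1; on 'a' 1→0 → fail=4;  out {3}∪∅={3}

Scan:
i=0 'c': node 0→1  ** P1@[0:0]
i=1 'c': node 1→2  ** P1@[1:1]
i=2 'b': node 2→3  ** P0@[0:2],P4@[1:2]
i=3 'c': node 3→7  ** P1@[3:3]
i=4 'a': node 7→8  ** P3@[0:4]
i=5 'a': node 8→5 ·f
i=6 'a': node 5→5 ·f
i=7 'c': node 5→6  ** P1@[7:7],P2@[5:7]
i=8 'a': node 6→4 ·f
i=9 'c': node 4→1 ·f  ** P1@[9:9]
i=10 'c': node 1→2  ** P1@[10:10]
i=11 'b': node 2→3  ** P0@[9:11],P4@[10:11]
i=12 'c': node 3→7  ** P1@[12:12]
i=13 'a': node 7→8  ** P3@[9:13]
i=14 'a': node 8→5 ·f
i=15 'a': node 5→5 ·f
i=16 'c': node 5→6  ** P1@[16:16],P2@[14:16]
i=17 'c': node 6→2 ·f  ** P1@[17:17]
i=18 'b': node 2→3  ** P0@[16:18],P4@[17:18]
i=19 'a': node 3→4 ·f
i=20 'c': node 4→1 ·f  ** P1@[20:20]
i=21 'b': node 1→9  ** P4@[20:21]
i=22 'c': node 9→1 ·f  ** P1@[22:22]
i=23 'c': node 1→2  ** P1@[23:23]
i=24 'c': node 2→2 ·f  ** P1@[24:24]
i=25 'b': node 2→3  ** P0@[23:25],P4@[24:25]
i=26 'c': node 3→7  ** P1@[26:26]
i=27 'c': node 7→2 ·f  ** P1@[27:27]
i=28 'b': node 2→3  ** P0@[26:28],P4@[27:28]
i=29 'c': node 3→7  ** P1@[29:29]
i=30 'b': node 7→9 ·f  ** P4@[29:30]

Matches: [[0,1],[1,1],[2,0],[2,4],[3,1],[4,3],[7,1],[7,2],[9,1],[10,1],[11,0],[11,4],[12,1],[13,3],[16,1],[16,2],[17,1],[18,0],[18,4],[20,1],[21,4],[22,1],[23,1],[24,1],[25,0],[25,4],[26,1],[27,1],[28,0],[28,4],[29,1],[30,4]]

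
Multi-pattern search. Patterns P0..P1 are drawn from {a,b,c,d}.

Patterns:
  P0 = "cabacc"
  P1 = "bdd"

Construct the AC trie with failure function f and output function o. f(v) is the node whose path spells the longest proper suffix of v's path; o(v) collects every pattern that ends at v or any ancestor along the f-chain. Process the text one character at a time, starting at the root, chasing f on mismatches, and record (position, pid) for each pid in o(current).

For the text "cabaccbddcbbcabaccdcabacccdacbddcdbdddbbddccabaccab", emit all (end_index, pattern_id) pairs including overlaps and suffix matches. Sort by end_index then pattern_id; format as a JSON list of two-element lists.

Construct AC machine:
Trie (insert patterns):
  0='ε' goto b→7 c→1
  1='c' goto a→2
  2='ca' goto b→3
  3='cab' goto a→4
  4='caba' goto c→5
  5='cabac' goto c→6
  6='cabacc' goto ·  [P0 ends]
  7='b' goto d→8
  8='bd' goto d→9
  9='bdd' goto ·  [P1 ends]

Failure links (BFS by depth):
  n1('c'): parent n0 fail=0; on 'c' 0 → fail=0;  out ∅∪∅=∅
  n7('b'): parent n0 fail=0; on 'b' 0 → fail=0;  out ∅∪∅=∅
  n2('ca'): parent n1 fail=0; on 'a' 0 → fail=0;  out ∅∪∅=∅
  n8('bd'): parent n7 fail=0; on 'd' 0 → fail=0;  out ∅∪∅=∅
  n3('cab'): parent n2 fail=0; on 'b' 0 → fail=7;  out ∅∪∅=∅
  n9('bdd'): parent n8 fail=0; on 'd' 0 → fail=0;  out {1}∪∅={1}
  n4('caba'): parent n3 fail=7; on 'a' 7→0 → fail=0;  out ∅∪∅=∅
  n5('cabac'): parent n4 fail=0; on 'c' 0 → fail=1;  out ∅∪∅=∅
  n6('cabacc'): parent n5 fail=1; on 'c' 1→0 → fail=1;  out {0}∪∅={0}

Scan:
pos 0 'c': at 1
pos 1 'a': at 2
pos 2 'b': at 3
pos 3 'a': at 4
pos 4 'c': at 5
pos 5 'c': at 6  → match P0@[0:5]
pos 6 'b': at 7 (fail-walked)
pos 7 'd': at 8
pos 8 'd': at 9  → match P1@[6:8]
pos 9 'c': at 1 (fail-walked)
pos 10 'b': at 7 (fail-walked)
pos 11 'b': at 7 (fail-walked)
pos 12 'c': at 1 (fail-walked)
pos 13 'a': at 2
pos 14 'b': at 3
pos 15 'a': at 4
pos 16 'c': at 5
pos 17 'c': at 6  → match P0@[12:17]
pos 18 'd': at 0 (fail-walked)
pos 19 'c': at 1
pos 20 'a': at 2
pos 21 'b': at 3
pos 22 'a': at 4
pos 23 'c': at 5
pos 24 'c': at 6  → match P0@[19:24]
pos 25 'c': at 1 (fail-walked)
pos 26 'd': at 0 (fail-walked)
pos 27 'a': at 0
pos 28 'c': at 1
pos 29 'b': at 7 (fail-walked)
pos 30 'd': at 8
pos 31 'd': at 9  → match P1@[29:31]
pos 32 'c': at 1 (fail-walked)
pos 33 'd': at 0 (fail-walked)
pos 34 'b': at 7
pos 35 'd': at 8
pos 36 'd': at 9  → match P1@[34:36]
pos 37 'd': at 0 (fail-walked)
pos 38 'b': at 7
pos 39 'b': at 7 (fail-walked)
pos 40 'd': at 8
pos 41 'd': at 9  → match P1@[39:41]
pos 42 'c': at 1 (fail-walked)
pos 43 'c': at 1 (fail-walked)
pos 44 'a': at 2
pos 45 'b': at 3
pos 46 'a': at 4
pos 47 'c': at 5
pos 48 'c': at 6  → match P0@[43:48]
pos 49 'a': at 2 (fail-walked)
pos 50 'b': at 3

Matches: [[5,0],[8,1],[17,0],[24,0],[31,1],[36,1],[41,1],[48,0]]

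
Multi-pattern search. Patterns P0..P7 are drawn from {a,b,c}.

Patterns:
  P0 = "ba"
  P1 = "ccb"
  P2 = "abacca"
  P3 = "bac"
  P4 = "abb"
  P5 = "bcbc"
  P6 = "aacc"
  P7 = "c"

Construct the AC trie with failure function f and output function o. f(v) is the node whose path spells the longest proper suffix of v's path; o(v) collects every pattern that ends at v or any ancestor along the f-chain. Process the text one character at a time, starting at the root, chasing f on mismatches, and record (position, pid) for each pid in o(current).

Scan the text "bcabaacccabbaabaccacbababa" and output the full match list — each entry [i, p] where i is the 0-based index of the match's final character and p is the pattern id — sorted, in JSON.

Build automaton:
Trie nodes:
  n0 'ε': a→6 b→1 c→3
  n1 'b': a→2 c→14
  n2 'ba': c→12  ←P0
  n3 'c': c→4  ←P7
  n4 'cc': b→5
  n5 'ccb': ·  ←P1
  n6 'a': a→17 b→7
  n7 'ab': a→8 b→13
  n8 'aba': c→9
  n9 'abac': c→10
  n10 'abacc': a→11
  n11 'abacca': ·  ←P2
  n12 'bac': ·  ←P3
  n13 'abb': ·  ←P4
  n14 'bc': b→15
  n15 'bcb': c→16
  n16 'bcbc': ·  ←P5
  n17 'aa': c→18
  n18 'aac': c→19
  n19 'aacc': ·  ←P6

BFS fail/out derivation:
  n1('b'): parent n0 fail=0; on 'b' 0 → fail=0;  out ∅∪∅=∅
  n3('c'): parent n0 fail=0; on 'c' 0 → fail=0;  out {7}∪∅={7}
  n6('a'): parent n0 fail=0; on 'a' 0 → fail=0;  out ∅∪∅=∅
  n2('ba'): parent n1 fail=0; on 'a' 0 → fail=6;  out {0}∪∅={0}
  n4('cc'): parent n3 fail=0; on 'c' 0 → fail=3;  out ∅∪{7}={7}
  n7('ab'): parent n6 fail=0; on 'b' 0 → fail=1;  out ∅∪∅=∅
  n14('bc'): parent n1 fail=0; on 'c' 0 → fail=3;  out ∅∪{7}={7}
  n17('aa'): parent n6 fail=0; on 'a' 0 → fail=6;  out ∅∪∅=∅
  n5('ccb'): parent n4 fail=3; on 'b' 3→0 → fail=1;  out {1}∪∅={1}
  n8('aba'): parent n7 fail=1; on 'a' 1 → fail=2;  out ∅∪{0}={0}
  n12('bac'): parent n2 fail=6; on 'c' 6→0 → fail=3;  out {3}∪{7}={3,7}
  n13('abb'): parent n7 fail=1; on 'b' 1→0 → fail=1;  out {4}∪∅={4}
  n15('bcb'): parent n14 fail=3; on 'b' 3→0 → fail=1;  out ∅∪∅=∅
  n18('aac'): parent n17 fail=6; on 'c' 6→0 → fail=3;  out ∅∪{7}={7}
  n9('abac'): parent n8 fail=2; on 'c' 2 → fail=12;  out ∅∪{3,7}={3,7}
  n16('bcbc'): parent n15 fail=1; on 'c' 1 → fail=14;  out {5}∪{7}={5,7}
  n19('aacc'): parent n18 fail=3; on 'c' 3 → fail=4;  out {6}∪{7}={6,7}
  n10('abacc'): parent n9 fail=12; on 'c' 12→3 → fail=4;  out ∅∪{7}={7}
  n11('abacca'): parent n10 fail=4; on 'a' 4→3→0 → fail=6;  out {2}∪∅={2}

Scan:
i=0 'b': node 0→1
i=1 'c': node 1→14  ** P7@[1:1]
i=2 'a': node 14→6 (fail-walked)
i=3 'b': node 6→7
i=4 'a': node 7→8  ** P0@[3:4]
i=5 'a': node 8→17 (fail-walked)
i=6 'c': node 17→18  ** P7@[6:6]
i=7 'c': node 18→19  ** P6@[4:7],P7@[7:7]
i=8 'c': node 19→4 (fail-walked)  ** P7@[8:8]
i=9 'a': node 4→6 (fail-walked)
i=10 'b': node 6→7
i=11 'b': node 7→13  ** P4@[9:11]
i=12 'a': node 13→2 (fail-walked)  ** P0@[11:12]
i=13 'a': node 2→17 (fail-walked)
i=14 'b': node 17→7 (fail-walked)
i=15 'a': node 7→8  ** P0@[14:15]
i=16 'c': node 8→9  ** P3@[14:16],P7@[16:16]
i=17 'c': node 9→10  ** P7@[17:17]
i=18 'a': node 10→11  ** P2@[13:18]
i=19 'c': node 11→3 (fail-walked)  ** P7@[19:19]
i=20 'b': node 3→1 (fail-walked)
i=21 'a': node 1→2  ** P0@[20:21]
i=22 'b': node 2→7 (fail-walked)
i=23 'a': node 7→8  ** P0@[22:23]
i=24 'b': node 8→7 (fail-walked)
i=25 'a': node 7→8  ** P0@[24:25]

All matches (sorted): [[1,7],[4,0],[6,7],[7,6],[7,7],[8,7],[11,4],[12,0],[15,0],[16,3],[16,7],[17,7],[18,2],[19,7],[21,0],[23,0],[25,0]]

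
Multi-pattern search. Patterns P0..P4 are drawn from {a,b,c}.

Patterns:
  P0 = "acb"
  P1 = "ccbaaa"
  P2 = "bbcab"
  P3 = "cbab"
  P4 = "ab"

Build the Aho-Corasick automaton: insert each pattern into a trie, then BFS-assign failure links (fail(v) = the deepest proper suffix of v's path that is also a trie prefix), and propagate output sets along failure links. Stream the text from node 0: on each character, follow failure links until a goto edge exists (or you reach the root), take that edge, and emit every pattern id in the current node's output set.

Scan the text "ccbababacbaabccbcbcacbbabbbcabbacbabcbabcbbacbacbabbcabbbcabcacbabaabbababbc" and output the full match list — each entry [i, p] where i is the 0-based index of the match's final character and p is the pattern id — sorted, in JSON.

Build automaton:
Trie (insert patterns):
  0='ε' goto a→1 b→10 c→4
  1='a' goto b→18 c→2
  2='ac' goto b→3
  3='acb' goto ·  [P0 ends]
  4='c' goto b→15 c→5
  5='cc' goto b→6
  6='ccb' goto a→7
  7='ccba' goto a→8
  8='ccbaa' goto a→9
  9='ccbaaa' goto ·  [P1 ends]
  10='b' goto b→11
  11='bb' goto c→12
  12='bbc' goto a→13
  13='bbca' goto b→14
  14='bbcab' goto ·  [P2 ends]
  15='cb' goto a→16
  16='cba' goto b→17
  17='cbab' goto ·  [P3 ends]
  18='ab' goto ·  [P4 ends]

Failure links (BFS by depth):
  n1('a'): parent n0 fail=0; on 'a' 0 → fail=0;  out ∅∪∅=∅
  n4('c'): parent n0 fail=0; on 'c' 0 → fail=0;  out ∅∪∅=∅
  n10('b'): parent n0 fail=0; on 'b' 0 → fail=0;  out ∅∪∅=∅
  n2('ac'): parent n1 fail=0; on 'c' 0 → fail=4;  out ∅∪∅=∅
  n5('cc'): parent n4 fail=0; on 'c' 0 → fail=4;  out ∅∪∅=∅
  n11('bb'): parent n10 fail=0; on 'b' 0 → fail=10;  out ∅∪∅=∅
  n15('cb'): parent n4 fail=0; on 'b' 0 → fail=10;  out ∅∪∅=∅
  n18('ab'): parent n1 fail=0; on 'b' 0 → fail=10;  out {4}∪∅={4}
  n3('acb'): parent n2 fail=4; on 'b' 4 → fail=15;  out {0}∪∅={0}
  n6('ccb'): parent n5 fail=4; on 'b' 4 → fail=15;  out ∅∪∅=∅
  n12('bbc'): parent n11 fail=10; on 'c' 10→0 → fail=4;  out ∅∪∅=∅
  n16('cba'): parent n15 fail=10; on 'a' 10→0 → fail=1;  out ∅∪∅=∅
  n7('ccba'): parent n6 fail=15; on 'a' 15 → fail=16;  out ∅∪∅=∅
  n13('bbca'): parent n12 fail=4; on 'a' 4→0 → fail=1;  out ∅∪∅=∅
  n17('cbab'): parent n16 fail=1; on 'b' 1 → fail=18;  out {3}∪{4}={3,4}
  n8('ccbaa'): parent n7 fail=16; on 'a' 16→1→0 → fail=1;  out ∅∪∅=∅
  n14('bbcab'): parent n13 fail=1; on 'b' 1 → fail=18;  out {2}∪{4}={2,4}
  n9('ccbaaa'): parent n8 fail=1; on 'a' 1→0 → fail=1;  out {1}∪∅={1}

Text stream:
i=0 'c': node 0→4
i=1 'c': node 4→5
i=2 'b': node 5→6
i=3 'a': node 6→7
i=4 'b': node 7→17 (via fail)  emit P3@[1:4],P4@[3:4]
i=5 'a': node 17→1 (via fail)
i=6 'b': node 1→18  emit P4@[5:6]
i=7 'a': node 18→1 (via fail)
i=8 'c': node 1→2
i=9 'b': node 2→3  emit P0@[7:9]
i=10 'a': node 3→16 (via fail)
i=11 'a': node 16→1 (via fail)
i=12 'b': node 1→18  emit P4@[11:12]
i=13 'c': node 18→4 (via fail)
i=14 'c': node 4→5
i=15 'b': node 5→6
i=16 'c': node 6→4 (via fail)
i=17 'b': node 4→15
i=18 'c': node 15→4 (via fail)
i=19 'a': node 4→1 (via fail)
i=20 'c': node 1→2
i=21 'b': node 2→3  emit P0@[19:21]
i=22 'b': node 3→11 (via fail)
i=23 'a': node 11→1 (via fail)
i=24 'b': node 1→18  emit P4@[23:24]
i=25 'b': node 18→11 (via fail)
i=26 'b': node 11→11 (via fail)
i=27 'c': node 11→12
i=28 'a': node 12→13
i=29 'b': node 13→14  emit P2@[25:29],P4@[28:29]
i=30 'b': node 14→11 (via fail)
i=31 'a': node 11→1 (via fail)
i=32 'c': node 1→2
i=33 'b': node 2→3  emit P0@[31:33]
i=34 'a': node 3→16 (via fail)
i=35 'b': node 16→17  emit P3@[32:35],P4@[34:35]
i=36 'c': node 17→4 (via fail)
i=37 'b': node 4→15
i=38 'a': node 15→16
i=39 'b': node 16→17  emit P3@[36:39],P4@[38:39]
i=40 'c': node 17→4 (via fail)
i=41 'b': node 4→15
i=42 'b': node 15→11 (via fail)
i=43 'a': node 11→1 (via fail)
i=44 'c': node 1→2
i=45 'b': node 2→3  emit P0@[43:45]
i=46 'a': node 3→16 (via fail)
i=47 'c': node 16→2 (via fail)
i=48 'b': node 2→3  emit P0@[46:48]
i=49 'a': node 3→16 (via fail)
i=50 'b': node 16→17  emit P3@[47:50],P4@[49:50]
i=51 'b': node 17→11 (via fail)
i=52 'c': node 11→12
i=53 'a': node 12→13
i=54 'b': node 13→14  emit P2@[50:54],P4@[53:54]
i=55 'b': node 14→11 (via fail)
i=56 'b': node 11→11 (via fail)
i=57 'c': node 11→12
i=58 'a': node 12→13
i=59 'b': node 13→14  emit P2@[55:59],P4@[58:59]
i=60 'c': node 14→4 (via fail)
i=61 'a': node 4→1 (via fail)
i=62 'c': node 1→2
i=63 'b': node 2→3  emit P0@[61:63]
i=64 'a': node 3→16 (via fail)
i=65 'b': node 16→17  emit P3@[62:65],P4@[64:65]
i=66 'a': node 17→1 (via fail)
i=67 'a': node 1→1 (via fail)
i=68 'b': node 1→18  emit P4@[67:68]
i=69 'b': node 18→11 (via fail)
i=70 'a': node 11→1 (via fail)
i=71 'b': node 1→18  emit P4@[70:71]
i=72 'a': node 18→1 (via fail)
i=73 'b': node 1→18  emit P4@[72:73]
i=74 'b': node 18→11 (via fail)
i=75 'c': node 11→12

Matches: [[4,3],[4,4],[6,4],[9,0],[12,4],[21,0],[24,4],[29,2],[29,4],[33,0],[35,3],[35,4],[39,3],[39,4],[45,0],[48,0],[50,3],[50,4],[54,2],[54,4],[59,2],[59,4],[63,0],[65,3],[65,4],[68,4],[71,4],[73,4]]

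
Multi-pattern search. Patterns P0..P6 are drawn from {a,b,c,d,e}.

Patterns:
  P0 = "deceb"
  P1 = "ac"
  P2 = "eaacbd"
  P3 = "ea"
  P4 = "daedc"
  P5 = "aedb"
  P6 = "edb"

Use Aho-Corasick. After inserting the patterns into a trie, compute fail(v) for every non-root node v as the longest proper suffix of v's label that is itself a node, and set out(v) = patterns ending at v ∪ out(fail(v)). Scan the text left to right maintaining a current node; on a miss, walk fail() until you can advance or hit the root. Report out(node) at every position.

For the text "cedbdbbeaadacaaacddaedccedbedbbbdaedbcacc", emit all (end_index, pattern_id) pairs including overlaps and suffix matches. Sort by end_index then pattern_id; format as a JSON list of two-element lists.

Build automaton:
Trie nodes:
  0='ε' goto a→6 d→1 e→8
  1='d' goto a→14 e→2
  2='de' goto c→3
  3='dec' goto e→4
  4='dece' goto b→5
  5='deceb' goto ·  [P0 ends]
  6='a' goto c→7 e→18
  7='ac' goto ·  [P1 ends]
  8='e' goto a→9 d→21
  9='ea' goto a→10  [P3 ends]
  10='eaa' goto c→11
  11='eaac' goto b→12
  12='eaacb' goto d→13
  13='eaacbd' goto ·  [P2 ends]
  14='da' goto e→15
  15='dae' goto d→16
  16='daed' goto c→17
  17='daedc' goto ·  [P4 ends]
  18='ae' goto d→19
  19='aed' goto b→20
  20='aedb' goto ·  [P5 ends]
  21='ed' goto b→22
  22='edb' goto ·  [P6 ends]

Failure links (BFS by depth):
  n1('d'): parent n0 fail=0; on 'd' 0 → fail=0;  out ∅∪∅=∅
  n6('a'): parent n0 fail=0; on 'a' 0 → fail=0;  out ∅∪∅=∅
  n8('e'): parent n0 fail=0; on 'e' 0 → fail=0;  out ∅∪∅=∅
  n2('de'): parent n1 fail=0; on 'e' 0 → fail=8;  out ∅∪∅=∅
  n7('ac'): parent n6 fail=0; on 'c' 0 → fail=0;  out {1}∪∅={1}
  n9('ea'): parent n8 fail=0; on 'a' 0 → fail=6;  out {3}∪∅={3}
  n14('da'): parent n1 fail=0; on 'a' 0 → fail=6;  out ∅∪∅=∅
  n18('ae'): parent n6 fail=0; on 'e' 0 → fail=8;  out ∅∪∅=∅
  n21('ed'): parent n8 fail=0; on 'd' 0 → fail=1;  out ∅∪∅=∅
  n3('dec'): parent n2 fail=8; on 'c' 8→0 → fail=0;  out ∅∪∅=∅
  n10('eaa'): parent n9 fail=6; on 'a' 6→0 → fail=6;  out ∅∪∅=∅
  n15('dae'): parent n14 fail=6; on 'e' 6 → fail=18;  out ∅∪∅=∅
  n19('aed'): parent n18 fail=8; on 'd' 8 → fail=21;  out ∅∪∅=∅
  n22('edb'): parent n21 fail=1; on 'b' 1→0 → fail=0;  out {6}∪∅={6}
  n4('dece'): parent n3 fail=0; on 'e' 0 → fail=8;  out ∅∪∅=∅
  n11('eaac'): parent n10 fail=6; on 'c' 6 → fail=7;  out ∅∪{1}={1}
  n16('daed'): parent n15 fail=18; on 'd' 18 → fail=19;  out ∅∪∅=∅
  n20('aedb'): parent n19 fail=21; on 'b' 21 → fail=22;  out {5}∪{6}={5,6}
  n5('deceb'): parent n4 fail=8; on 'b' 8→0 → fail=0;  out {0}∪∅={0}
  n12('eaacb'): parent n11 fail=7; on 'b' 7→0 → fail=0;  out ∅∪∅=∅
  n17('daedc'): parent n16 fail=19; on 'c' 19→21→1→0 → fail=0;  out {4}∪∅={4}
  n13('eaacbd'): parent n12 fail=0; on 'd' 0 → fail=1;  out {2}∪∅={2}

Text stream:
pos 0 'c': at 0
pos 1 'e': at 8
pos 2 'd': at 21
pos 3 'b': at 22  ** P6@[1:3]
pos 4 'd': at 1 (via fail)
pos 5 'b': at 0 (via fail)
pos 6 'b': at 0
pos 7 'e': at 8
pos 8 'a': at 9  ** P3@[7:8]
pos 9 'a': at 10
pos 10 'd': at 1 (via fail)
pos 11 'a': at 14
pos 12 'c': at 7 (via fail)  ** P1@[11:12]
pos 13 'a': at 6 (via fail)
pos 14 'a': at 6 (via fail)
pos 15 'a': at 6 (via fail)
pos 16 'c': at 7  ** P1@[15:16]
pos 17 'd': at 1 (via fail)
pos 18 'd': at 1 (via fail)
pos 19 'a': at 14
pos 20 'e': at 15
pos 21 'd': at 16
pos 22 'c': at 17  ** P4@[18:22]
pos 23 'c': at 0 (via fail)
pos 24 'e': at 8
pos 25 'd': at 21
pos 26 'b': at 22  ** P6@[24:26]
pos 27 'e': at 8 (via fail)
pos 28 'd': at 21
pos 29 'b': at 22  ** P6@[27:29]
pos 30 'b': at 0 (via fail)
pos 31 'b': at 0
pos 32 'd': at 1
pos 33 'a': at 14
pos 34 'e': at 15
pos 35 'd': at 16
pos 36 'b': at 20 (via fail)  ** P5@[33:36],P6@[34:36]
pos 37 'c': at 0 (via fail)
pos 38 'a': at 6
pos 39 'c': at 7  ** P1@[38:39]
pos 40 'c': at 0 (via fail)

Matches: [[3,6],[8,3],[12,1],[16,1],[22,4],[26,6],[29,6],[36,5],[36,6],[39,1]]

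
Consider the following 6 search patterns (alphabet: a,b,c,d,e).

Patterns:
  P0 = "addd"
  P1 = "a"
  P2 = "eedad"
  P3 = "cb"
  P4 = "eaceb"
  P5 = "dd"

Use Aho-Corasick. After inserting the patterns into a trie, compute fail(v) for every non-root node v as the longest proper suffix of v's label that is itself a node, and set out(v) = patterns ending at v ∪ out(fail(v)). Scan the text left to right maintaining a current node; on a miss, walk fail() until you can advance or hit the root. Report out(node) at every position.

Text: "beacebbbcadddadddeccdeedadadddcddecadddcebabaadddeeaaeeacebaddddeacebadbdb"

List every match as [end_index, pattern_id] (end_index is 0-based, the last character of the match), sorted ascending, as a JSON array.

Build automaton:
Trie (insert patterns):
  0='ε' goto a→1 c→10 d→16 e→5
  1='a' goto d→2  ←P1
  2='ad' goto d→3
  3='add' goto d→4
  4='addd' goto ·  ←P0
  5='e' goto a→12 e→6
  6='ee' goto d→7
  7='eed' goto a→8
  8='eeda' goto d→9
  9='eedad' goto ·  ←P2
  10='c' goto b→11
  11='cb' goto ·  ←P3
  12='ea' goto c→13
  13='eac' goto e→14
  14='eace' goto b→15
  15='eaceb' goto ·  ←P4
  16='d' goto d→17
  17='dd' goto ·  ←P5

BFS fail/out derivation:
  n1('a'): parent n0 fail=0; on 'a' 0 → fail=0;  out {1}∪∅={1}
  n5('e'): parent n0 fail=0; on 'e' 0 → fail=0;  out ∅∪∅=∅
  n10('c'): parent n0 fail=0; on 'c' 0 → fail=0;  out ∅∪∅=∅
  n16('d'): parent n0 fail=0; on 'd' 0 → fail=0;  out ∅∪∅=∅
  n2('ad'): parent n1 fail=0; on 'd' 0 → fail=16;  out ∅∪∅=∅
  n6('ee'): parent n5 fail=0; on 'e' 0 → fail=5;  out ∅∪∅=∅
  n11('cb'): parent n10 fail=0; on 'b' 0 → fail=0;  out {3}∪∅={3}
  n12('ea'): parent n5 fail=0; on 'a' 0 → fail=1;  out ∅∪{1}={1}
  n17('dd'): parent n16 fail=0; on 'd' 0 → fail=16;  out {5}∪∅={5}
  n3('add'): parent n2 fail=16; on 'd' 16 → fail=17;  out ∅∪{5}={5}
  n7('eed'): parent n6 fail=5; on 'd' 5→0 → fail=16;  out ∅∪∅=∅
  n13('eac'): parent n12 fail=1; on 'c' 1→0 → fail=10;  out ∅∪∅=∅
  n4('addd'): parent n3 fail=17; on 'd' 17→16 → fail=17;  out {0}∪{5}={0,5}
  n8('eeda'): parent n7 fail=16; on 'a' 16→0 → fail=1;  out ∅∪{1}={1}
  n14('eace'): parent n13 fail=10; on 'e' 10→0 → fail=5;  out ∅∪∅=∅
  n9('eedad'): parent n8 fail=1; on 'd' 1 → fail=2;  out {2}∪∅={2}
  n15('eaceb'): parent n14 fail=5; on 'b' 5→0 → fail=0;  out {4}∪∅={4}

Scan:
i=0 'b': node 0→0
i=1 'e': node 0→5
i=2 'a': node 5→12  emit P1@[2:2]
i=3 'c': node 12→13
i=4 'e': node 13→14
i=5 'b': node 14→15  emit P4@[1:5]
i=6 'b': node 15→0 (fail-walked)
i=7 'b': node 0→0
i=8 'c': node 0→10
i=9 'a': node 10→1 (fail-walked)  emit P1@[9:9]
i=10 'd': node 1→2
i=11 'd': node 2→3  emit P5@[10:11]
i=12 'd': node 3→4  emit P0@[9:12],P5@[11:12]
i=13 'a': node 4→1 (fail-walked)  emit P1@[13:13]
i=14 'd': node 1→2
i=15 'd': node 2→3  emit P5@[14:15]
i=16 'd': node 3→4  emit P0@[13:16],P5@[15:16]
i=17 'e': node 4→5 (fail-walked)
i=18 'c': node 5→10 (fail-walked)
i=19 'c': node 10→10 (fail-walked)
i=20 'd': node 10→16 (fail-walked)
i=21 'e': node 16→5 (fail-walked)
i=22 'e': node 5→6
i=23 'd': node 6→7
i=24 'a': node 7→8  emit P1@[24:24]
i=25 'd': node 8→9  emit P2@[21:25]
i=26 'a': node 9→1 (fail-walked)  emit P1@[26:26]
i=27 'd': node 1→2
i=28 'd': node 2→3  emit P5@[27:28]
i=29 'd': node 3→4  emit P0@[26:29],P5@[28:29]
i=30 'c': node 4→10 (fail-walked)
i=31 'd': node 10→16 (fail-walked)
i=32 'd': node 16→17  emit P5@[31:32]
i=33 'e': node 17→5 (fail-walked)
i=34 'c': node 5→10 (fail-walked)
i=35 'a': node 10→1 (fail-walked)  emit P1@[35:35]
i=36 'd': node 1→2
i=37 'd': node 2→3  emit P5@[36:37]
i=38 'd': node 3→4  emit P0@[35:38],P5@[37:38]
i=39 'c': node 4→10 (fail-walked)
i=40 'e': node 10→5 (fail-walked)
i=41 'b': node 5→0 (fail-walked)
i=42 'a': node 0→1  emit P1@[42:42]
i=43 'b': node 1→0 (fail-walked)
i=44 'a': node 0→1  emit P1@[44:44]
i=45 'a': node 1→1 (fail-walked)  emit P1@[45:45]
i=46 'd': node 1→2
i=47 'd': node 2→3  emit P5@[46:47]
i=48 'd': node 3→4  emit P0@[45:48],P5@[47:48]
i=49 'e': node 4→5 (fail-walked)
i=50 'e': node 5→6
i=51 'a': node 6→12 (fail-walked)  emit P1@[51:51]
i=52 'a': node 12→1 (fail-walked)  emit P1@[52:52]
i=53 'e': node 1→5 (fail-walked)
i=54 'e': node 5→6
i=55 'a': node 6→12 (fail-walked)  emit P1@[55:55]
i=56 'c': node 12→13
i=57 'e': node 13→14
i=58 'b': node 14→15  emit P4@[54:58]
i=59 'a': node 15→1 (fail-walked)  emit P1@[59:59]
i=60 'd': node 1→2
i=61 'd': node 2→3  emit P5@[60:61]
i=62 'd': node 3→4  emit P0@[59:62],P5@[61:62]
i=63 'd': node 4→17 (fail-walked)  emit P5@[62:63]
i=64 'e': node 17→5 (fail-walked)
i=65 'a': node 5→12  emit P1@[65:65]
i=66 'c': node 12→13
i=67 'e': node 13→14
i=68 'b': node 14→15  emit P4@[64:68]
i=69 'a': node 15→1 (fail-walked)  emit P1@[69:69]
i=70 'd': node 1→2
i=71 'b': node 2→0 (fail-walked)
i=72 'd': node 0→16
i=73 'b': node 16→0 (fail-walked)

Result: [[2,1],[5,4],[9,1],[11,5],[12,0],[12,5],[13,1],[15,5],[16,0],[16,5],[24,1],[25,2],[26,1],[28,5],[29,0],[29,5],[32,5],[35,1],[37,5],[38,0],[38,5],[42,1],[44,1],[45,1],[47,5],[48,0],[48,5],[51,1],[52,1],[55,1],[58,4],[59,1],[61,5],[62,0],[62,5],[63,5],[65,1],[68,4],[69,1]]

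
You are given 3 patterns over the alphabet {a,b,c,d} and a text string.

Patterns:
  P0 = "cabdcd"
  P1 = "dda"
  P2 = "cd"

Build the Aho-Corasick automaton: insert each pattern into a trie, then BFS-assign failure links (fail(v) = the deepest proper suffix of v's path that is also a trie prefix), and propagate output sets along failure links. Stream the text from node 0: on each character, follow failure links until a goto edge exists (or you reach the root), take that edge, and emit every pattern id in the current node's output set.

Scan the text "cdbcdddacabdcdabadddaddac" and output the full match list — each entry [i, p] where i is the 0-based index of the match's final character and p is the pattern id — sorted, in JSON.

Construct AC machine:
Trie (insert patterns):
  n0 'ε': c→1 d→7
  n1 'c': a→2 d→10
  n2 'ca': b→3
  n3 'cab': d→4
  n4 'cabd': c→5
  n5 'cabdc': d→6
  n6 'cabdcd': ·  ←P0
  n7 'd': d→8
  n8 'dd': a→9
  n9 'dda': ·  ←P1
  n10 'cd': ·  ←P2

Failure links (BFS by depth):
  fail(1) 'c': from fail(0)=0 chase 'c': 0 ⇒ 0;  out=∅∪out(0)=∅
  fail(7) 'd': from fail(0)=0 chase 'd': 0 ⇒ 0;  out=∅∪out(0)=∅
  fail(2) 'ca': from fail(1)=0 chase 'a': 0 ⇒ 0;  out=∅∪out(0)=∅
  fail(8) 'dd': from fail(7)=0 chase 'd': 0 ⇒ 7;  out=∅∪out(7)=∅
  fail(10) 'cd': from fail(1)=0 chase 'd': 0 ⇒ 7;  out={2}∪out(7)={2}
  fail(3) 'cab': from fail(2)=0 chase 'b': 0 ⇒ 0;  out=∅∪out(0)=∅
  fail(9) 'dda': from fail(8)=7 chase 'a': 7→0 ⇒ 0;  out={1}∪out(0)={1}
  fail(4) 'cabd': from fail(3)=0 chase 'd': 0 ⇒ 7;  out=∅∪out(7)=∅
  fail(5) 'cabdc': from fail(4)=7 chase 'c': 7→0 ⇒ 1;  out=∅∪out(1)=∅
  fail(6) 'cabdcd': from fail(5)=1 chase 'd': 1 ⇒ 10;  out={0}∪out(10)={0,2}

Text stream:
pos 0 'c': at 1
pos 1 'd': at 10  ** P2@[0:1]
pos 2 'b': at 0 (fail-walked)
pos 3 'c': at 1
pos 4 'd': at 10  ** P2@[3:4]
pos 5 'd': at 8 (fail-walked)
pos 6 'd': at 8 (fail-walked)
pos 7 'a': at 9  ** P1@[5:7]
pos 8 'c': at 1 (fail-walked)
pos 9 'a': at 2
pos 10 'b': at 3
pos 11 'd': at 4
pos 12 'c': at 5
pos 13 'd': at 6  ** P0@[8:13],P2@[12:13]
pos 14 'a': at 0 (fail-walked)
pos 15 'b': at 0
pos 16 'a': at 0
pos 17 'd': at 7
pos 18 'd': at 8
pos 19 'd': at 8 (fail-walked)
pos 20 'a': at 9  ** P1@[18:20]
pos 21 'd': at 7 (fail-walked)
pos 22 'd': at 8
pos 23 'a': at 9  ** P1@[21:23]
pos 24 'c': at 1 (fail-walked)

All matches (sorted): [[1,2],[4,2],[7,1],[13,0],[13,2],[20,1],[23,1]]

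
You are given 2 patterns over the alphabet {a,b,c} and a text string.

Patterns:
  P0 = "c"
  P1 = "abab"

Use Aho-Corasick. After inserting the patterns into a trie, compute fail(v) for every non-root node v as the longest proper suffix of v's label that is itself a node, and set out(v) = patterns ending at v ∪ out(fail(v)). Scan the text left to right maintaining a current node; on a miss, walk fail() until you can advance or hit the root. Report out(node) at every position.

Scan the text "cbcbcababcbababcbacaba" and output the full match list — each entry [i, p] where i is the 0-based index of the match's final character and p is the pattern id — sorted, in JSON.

Build:
Trie (insert patterns):
  0='ε' goto a→2 c→1
  1='c' goto ·  [P0 ends]
  2='a' goto b→3
  3='ab' goto a→4
  4='aba' goto b→5
  5='abab' goto ·  [P1 ends]

Failure links (BFS by depth):
  fail(1) 'c': from fail(0)=0 chase 'c': 0 ⇒ 0;  out={0}∪out(0)={0}
  fail(2) 'a': from fail(0)=0 chase 'a': 0 ⇒ 0;  out=∅∪out(0)=∅
  fail(3) 'ab': from fail(2)=0 chase 'b': 0 ⇒ 0;  out=∅∪out(0)=∅
  fail(4) 'aba': from fail(3)=0 chase 'a': 0 ⇒ 2;  out=∅∪out(2)=∅
  fail(5) 'abab': from fail(4)=2 chase 'b': 2 ⇒ 3;  out={1}∪out(3)={1}

Scan:
[0] read 'c'  n0⇒n1  → match P0@[0:0]
[1] read 'b'  n1⇒n0 ·f
[2] read 'c'  n0⇒n1  → match P0@[2:2]
[3] read 'b'  n1⇒n0 ·f
[4] read 'c'  n0⇒n1  → match P0@[4:4]
[5] read 'a'  n1⇒n2 ·f
[6] read 'b'  n2⇒n3
[7] read 'a'  n3⇒n4
[8] read 'b'  n4⇒n5  → match P1@[5:8]
[9] read 'c'  n5⇒n1 ·f  → match P0@[9:9]
[10] read 'b'  n1⇒n0 ·f
[11] read 'a'  n0⇒n2
[12] read 'b'  n2⇒n3
[13] read 'a'  n3⇒n4
[14] read 'b'  n4⇒n5  → match P1@[11:14]
[15] read 'c'  n5⇒n1 ·f  → match P0@[15:15]
[16] read 'b'  n1⇒n0 ·f
[17] read 'a'  n0⇒n2
[18] read 'c'  n2⇒n1 ·f  → match P0@[18:18]
[19] read 'a'  n1⇒n2 ·f
[20] read 'b'  n2⇒n3
[21] read 'a'  n3⇒n4

All matches (sorted): [[0,0],[2,0],[4,0],[8,1],[9,0],[14,1],[15,0],[18,0]]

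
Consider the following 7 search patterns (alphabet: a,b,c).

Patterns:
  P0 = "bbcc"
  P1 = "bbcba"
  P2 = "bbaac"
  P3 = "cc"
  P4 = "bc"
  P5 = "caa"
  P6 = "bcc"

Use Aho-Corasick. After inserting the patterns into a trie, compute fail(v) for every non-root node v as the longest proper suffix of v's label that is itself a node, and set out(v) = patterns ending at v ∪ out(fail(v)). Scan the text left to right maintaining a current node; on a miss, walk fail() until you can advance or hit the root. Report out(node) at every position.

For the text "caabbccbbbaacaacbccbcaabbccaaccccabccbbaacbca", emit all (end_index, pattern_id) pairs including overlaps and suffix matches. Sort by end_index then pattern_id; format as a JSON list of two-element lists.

Construct AC machine:
Trie nodes:
  n0 'ε': b→1 c→10
  n1 'b': b→2 c→12
  n2 'bb': a→7 c→3
  n3 'bbc': b→5 c→4
  n4 'bbcc': ·  [P0 ends]
  n5 'bbcb': a→6
  n6 'bbcba': ·  [P1 ends]
  n7 'bba': a→8
  n8 'bbaa': c→9
  n9 'bbaac': ·  [P2 ends]
  n10 'c': a→13 c→11
  n11 'cc': ·  [P3 ends]
  n12 'bc': c→15  [P4 ends]
  n13 'ca': a→14
  n14 'caa': ·  [P5 ends]
  n15 'bcc': ·  [P6 ends]

Failure links (BFS by depth):
  n1('b'): parent n0 fail=0; on 'b' 0 → fail=0;  out ∅∪∅=∅
  n10('c'): parent n0 fail=0; on 'c' 0 → fail=0;  out ∅∪∅=∅
  n2('bb'): parent n1 fail=0; on 'b' 0 → fail=1;  out ∅∪∅=∅
  n11('cc'): parent n10 fail=0; on 'c' 0 → fail=10;  out {3}∪∅={3}
  n12('bc'): parent n1 fail=0; on 'c' 0 → fail=10;  out {4}∪∅={4}
  n13('ca'): parent n10 fail=0; on 'a' 0 → fail=0;  out ∅∪∅=∅
  n3('bbc'): parent n2 fail=1; on 'c' 1 → fail=12;  out ∅∪{4}={4}
  n7('bba'): parent n2 fail=1; on 'a' 1→0 → fail=0;  out ∅∪∅=∅
  n14('caa'): parent n13 fail=0; on 'a' 0 → fail=0;  out {5}∪∅={5}
  n15('bcc'): parent n12 fail=10; on 'c' 10 → fail=11;  out {6}∪{3}={3,6}
  n4('bbcc'): parent n3 fail=12; on 'c' 12 → fail=15;  out {0}∪{3,6}={0,3,6}
  n5('bbcb'): parent n3 fail=12; on 'b' 12→10→0 → fail=1;  out ∅∪∅=∅
  n8('bbaa'): parent n7 fail=0; on 'a' 0 → fail=0;  out ∅∪∅=∅
  n6('bbcba'): parent n5 fail=1; on 'a' 1→0 → fail=0;  out {1}∪∅={1}
  n9('bbaac'): parent n8 fail=0; on 'c' 0 → fail=10;  out {2}∪∅={2}

Text stream:
pos 0 'c': at 10
pos 1 'a': at 13
pos 2 'a': at 14  emit P5@[0:2]
pos 3 'b': at 1 (fail-walked)
pos 4 'b': at 2
pos 5 'c': at 3  emit P4@[4:5]
pos 6 'c': at 4  emit P0@[3:6],P3@[5:6],P6@[4:6]
pos 7 'b': at 1 (fail-walked)
pos 8 'b': at 2
pos 9 'b': at 2 (fail-walked)
pos 10 'a': at 7
pos 11 'a': at 8
pos 12 'c': at 9  emit P2@[8:12]
pos 13 'a': at 13 (fail-walked)
pos 14 'a': at 14  emit P5@[12:14]
pos 15 'c': at 10 (fail-walked)
pos 16 'b': at 1 (fail-walked)
pos 17 'c': at 12  emit P4@[16:17]
pos 18 'c': at 15  emit P3@[17:18],P6@[16:18]
pos 19 'b': at 1 (fail-walked)
pos 20 'c': at 12  emit P4@[19:20]
pos 21 'a': at 13 (fail-walked)
pos 22 'a': at 14  emit P5@[20:22]
pos 23 'b': at 1 (fail-walked)
pos 24 'b': at 2
pos 25 'c': at 3  emit P4@[24:25]
pos 26 'c': at 4  emit P0@[23:26],P3@[25:26],P6@[24:26]
pos 27 'a': at 13 (fail-walked)
pos 28 'a': at 14  emit P5@[26:28]
pos 29 'c': at 10 (fail-walked)
pos 30 'c': at 11  emit P3@[29:30]
pos 31 'c': at 11 (fail-walked)  emit P3@[30:31]
pos 32 'c': at 11 (fail-walked)  emit P3@[31:32]
pos 33 'a': at 13 (fail-walked)
pos 34 'b': at 1 (fail-walked)
pos 35 'c': at 12  emit P4@[34:35]
pos 36 'c': at 15  emit P3@[35:36],P6@[34:36]
pos 37 'b': at 1 (fail-walked)
pos 38 'b': at 2
pos 39 'a': at 7
pos 40 'a': at 8
pos 41 'c': at 9  emit P2@[37:41]
pos 42 'b': at 1 (fail-walked)
pos 43 'c': at 12  emit P4@[42:43]
pos 44 'a': at 13 (fail-walked)

All matches (sorted): [[2,5],[5,4],[6,0],[6,3],[6,6],[12,2],[14,5],[17,4],[18,3],[18,6],[20,4],[22,5],[25,4],[26,0],[26,3],[26,6],[28,5],[30,3],[31,3],[32,3],[35,4],[36,3],[36,6],[41,2],[43,4]]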